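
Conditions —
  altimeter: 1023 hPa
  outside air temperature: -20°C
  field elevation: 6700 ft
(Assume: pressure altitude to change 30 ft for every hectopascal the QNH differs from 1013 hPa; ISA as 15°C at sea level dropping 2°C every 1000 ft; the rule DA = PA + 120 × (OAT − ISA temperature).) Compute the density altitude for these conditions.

Pressure altitude = 6700 + (1013 − 1023) × 30 = 6700 + (-300) = 6400 ft.
ISA temperature at 6400 ft = 15 − 2 × (6400/1000) = 2.2°C.
ISA deviation = -20 − 2.2 = -22.2°C.
Density altitude = 6400 + 120 × (-22.2) = 3736 ft.

3736 ft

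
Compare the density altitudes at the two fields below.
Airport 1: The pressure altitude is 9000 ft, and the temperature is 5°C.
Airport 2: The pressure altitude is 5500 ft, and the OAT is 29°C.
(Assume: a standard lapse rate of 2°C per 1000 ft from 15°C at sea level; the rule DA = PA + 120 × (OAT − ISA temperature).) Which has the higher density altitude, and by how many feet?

Airport 1 by 1460 ft

Airport 1: ISA temp = -3°C, deviation +8°C, DA = 9000 + 120 × 8 = 9960 ft.
Airport 2: ISA temp = 4°C, deviation +25°C, DA = 5500 + 120 × 25 = 8500 ft.
Airport 1 is higher by 9960 − 8500 = 1460 ft.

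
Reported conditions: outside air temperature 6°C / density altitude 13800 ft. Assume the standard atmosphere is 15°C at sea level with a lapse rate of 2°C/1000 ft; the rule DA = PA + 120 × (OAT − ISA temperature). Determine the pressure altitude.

DA = PA + 120 × (OAT − (15 − 2·PA/1000)) = PA + 120·OAT − 1800 + 0.24·PA = 1.24·PA + 120·OAT − 1800.
So 1.24·PA = 13800 − 120 × 6 + 1800 = 14880.
PA = 14880 / 1.24 = 12000 ft.

12000 ft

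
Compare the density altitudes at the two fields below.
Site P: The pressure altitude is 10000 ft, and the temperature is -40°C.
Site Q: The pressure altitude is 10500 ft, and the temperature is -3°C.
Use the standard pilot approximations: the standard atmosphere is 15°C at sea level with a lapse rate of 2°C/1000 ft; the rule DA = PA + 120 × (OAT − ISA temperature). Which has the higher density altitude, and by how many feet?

Site Q by 5060 ft

Site P: ISA temp = -5°C, deviation -35°C, DA = 10000 + 120 × (-35) = 5800 ft.
Site Q: ISA temp = -6°C, deviation +3°C, DA = 10500 + 120 × 3 = 10860 ft.
Site Q is higher by 10860 − 5800 = 5060 ft.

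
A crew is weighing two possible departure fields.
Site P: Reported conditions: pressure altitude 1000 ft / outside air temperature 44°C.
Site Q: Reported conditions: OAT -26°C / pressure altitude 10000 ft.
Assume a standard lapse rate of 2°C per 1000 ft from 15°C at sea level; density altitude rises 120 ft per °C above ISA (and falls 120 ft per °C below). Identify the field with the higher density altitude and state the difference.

Site P: ISA temp = 13°C, deviation +31°C, DA = 1000 + 120 × 31 = 4720 ft.
Site Q: ISA temp = -5°C, deviation -21°C, DA = 10000 + 120 × (-21) = 7480 ft.
Site Q is higher by 7480 − 4720 = 2760 ft.

Site Q by 2760 ft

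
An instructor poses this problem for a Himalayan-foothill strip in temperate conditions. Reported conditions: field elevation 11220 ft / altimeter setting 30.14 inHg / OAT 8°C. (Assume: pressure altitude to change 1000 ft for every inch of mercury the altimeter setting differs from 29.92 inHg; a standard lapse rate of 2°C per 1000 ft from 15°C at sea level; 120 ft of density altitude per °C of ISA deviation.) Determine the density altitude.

12800 ft

Pressure altitude = 11220 + (29.92 − 30.14) × 1000 = 11220 + (-220) = 11000 ft.
ISA temperature at 11000 ft = 15 − 2 × (11000/1000) = -7°C.
ISA deviation = 8 − (-7) = +15°C.
Density altitude = 11000 + 120 × (15) = 12800 ft.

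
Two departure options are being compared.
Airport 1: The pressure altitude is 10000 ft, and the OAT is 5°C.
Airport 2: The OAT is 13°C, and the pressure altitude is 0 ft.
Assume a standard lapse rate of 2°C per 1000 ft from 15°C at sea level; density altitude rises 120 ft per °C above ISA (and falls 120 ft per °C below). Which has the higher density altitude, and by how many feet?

Airport 1: ISA temp = -5°C, deviation +10°C, DA = 10000 + 120 × 10 = 11200 ft.
Airport 2: ISA temp = 15°C, deviation -2°C, DA = 0 + 120 × (-2) = -240 ft.
Airport 1 is higher by 11200 − (-240) = 11440 ft.

Airport 1 by 11440 ft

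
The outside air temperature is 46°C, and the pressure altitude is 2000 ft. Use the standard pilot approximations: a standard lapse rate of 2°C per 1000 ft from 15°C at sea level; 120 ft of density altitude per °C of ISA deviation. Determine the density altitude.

ISA temperature at 2000 ft = 15 − 2 × (2000/1000) = 11°C.
ISA deviation = 46 − 11 = +35°C.
Density altitude = 2000 + 120 × (35) = 2000 + (+4200) = 6200 ft.

6200 ft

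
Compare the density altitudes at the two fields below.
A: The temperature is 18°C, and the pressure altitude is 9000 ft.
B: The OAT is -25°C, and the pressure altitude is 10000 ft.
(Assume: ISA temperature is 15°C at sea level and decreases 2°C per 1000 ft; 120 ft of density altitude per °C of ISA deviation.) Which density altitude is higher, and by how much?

A: ISA temp = -3°C, deviation +21°C, DA = 9000 + 120 × 21 = 11520 ft.
B: ISA temp = -5°C, deviation -20°C, DA = 10000 + 120 × (-20) = 7600 ft.
A is higher by 11520 − 7600 = 3920 ft.

A by 3920 ft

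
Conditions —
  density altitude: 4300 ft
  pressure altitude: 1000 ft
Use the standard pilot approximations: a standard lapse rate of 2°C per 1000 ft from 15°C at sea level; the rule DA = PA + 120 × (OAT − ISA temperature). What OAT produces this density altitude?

Density altitude − pressure altitude = 4300 − 1000 = +3300 ft.
At 120 ft/°C that is an ISA deviation of 3300/120 = +27.5°C.
ISA temperature at 1000 ft = 15 − 2 × (1000/1000) = 13°C.
OAT = ISA + deviation = 13 + (+27.5) = 40.5°C.

40.5°C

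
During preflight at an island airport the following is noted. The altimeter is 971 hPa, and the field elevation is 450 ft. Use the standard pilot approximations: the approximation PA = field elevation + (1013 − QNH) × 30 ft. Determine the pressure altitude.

1710 ft

Pressure correction = (1013 − 971) × 30 = +1260 ft.
Pressure altitude = 450 + (+1260) = 1710 ft.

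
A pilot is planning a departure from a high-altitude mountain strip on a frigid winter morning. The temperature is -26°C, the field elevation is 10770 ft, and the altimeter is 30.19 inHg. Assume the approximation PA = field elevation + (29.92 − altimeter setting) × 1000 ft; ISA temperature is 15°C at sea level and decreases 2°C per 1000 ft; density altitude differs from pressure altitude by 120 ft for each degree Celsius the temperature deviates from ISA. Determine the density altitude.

Pressure altitude = 10770 + (29.92 − 30.19) × 1000 = 10770 + (-270) = 10500 ft.
ISA temperature at 10500 ft = 15 − 2 × (10500/1000) = -6°C.
ISA deviation = -26 − (-6) = -20°C.
Density altitude = 10500 + 120 × (-20) = 8100 ft.

8100 ft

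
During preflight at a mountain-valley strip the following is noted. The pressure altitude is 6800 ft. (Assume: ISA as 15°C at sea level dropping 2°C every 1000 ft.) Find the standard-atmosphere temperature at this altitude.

1.4°C

ISA temperature = 15 − 2 × (6800/1000) = 15 − 13.6 = 1.4°C.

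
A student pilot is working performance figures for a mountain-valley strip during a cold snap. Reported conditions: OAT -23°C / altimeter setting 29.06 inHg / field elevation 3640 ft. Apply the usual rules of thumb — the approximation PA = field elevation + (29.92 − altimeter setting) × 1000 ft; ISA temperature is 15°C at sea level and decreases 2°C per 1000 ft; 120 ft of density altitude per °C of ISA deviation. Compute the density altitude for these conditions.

Pressure altitude = 3640 + (29.92 − 29.06) × 1000 = 3640 + (+860) = 4500 ft.
ISA temperature at 4500 ft = 15 − 2 × (4500/1000) = 6°C.
ISA deviation = -23 − 6 = -29°C.
Density altitude = 4500 + 120 × (-29) = 1020 ft.

1020 ft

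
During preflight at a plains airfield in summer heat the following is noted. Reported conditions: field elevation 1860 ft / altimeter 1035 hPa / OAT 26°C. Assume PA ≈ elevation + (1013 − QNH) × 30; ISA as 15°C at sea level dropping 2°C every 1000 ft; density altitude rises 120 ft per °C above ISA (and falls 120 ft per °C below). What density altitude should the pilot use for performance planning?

2808 ft

Pressure altitude = 1860 + (1013 − 1035) × 30 = 1860 + (-660) = 1200 ft.
ISA temperature at 1200 ft = 15 − 2 × (1200/1000) = 12.6°C.
ISA deviation = 26 − 12.6 = +13.4°C.
Density altitude = 1200 + 120 × (13.4) = 2808 ft.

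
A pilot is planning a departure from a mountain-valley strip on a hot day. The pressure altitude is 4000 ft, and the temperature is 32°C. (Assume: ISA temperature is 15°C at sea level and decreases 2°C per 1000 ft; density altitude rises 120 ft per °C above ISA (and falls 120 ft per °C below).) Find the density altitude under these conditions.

ISA temperature at 4000 ft = 15 − 2 × (4000/1000) = 7°C.
ISA deviation = 32 − 7 = +25°C.
Density altitude = 4000 + 120 × (25) = 4000 + (+3000) = 7000 ft.

7000 ft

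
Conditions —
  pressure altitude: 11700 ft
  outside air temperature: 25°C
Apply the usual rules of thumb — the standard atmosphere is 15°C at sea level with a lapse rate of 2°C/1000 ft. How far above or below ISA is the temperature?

ISA temperature at 11700 ft = 15 − 2 × (11700/1000) = -8.4°C.
Deviation = OAT − ISA = 25 − (-8.4) = +33.4°C.

ISA+33.4°C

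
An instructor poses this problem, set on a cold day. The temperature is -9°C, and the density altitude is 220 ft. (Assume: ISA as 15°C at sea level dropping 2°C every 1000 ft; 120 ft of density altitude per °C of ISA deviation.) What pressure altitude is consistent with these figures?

2500 ft

DA = PA + 120 × (OAT − (15 − 2·PA/1000)) = PA + 120·OAT − 1800 + 0.24·PA = 1.24·PA + 120·OAT − 1800.
So 1.24·PA = 220 − 120 × (-9) + 1800 = 3100.
PA = 3100 / 1.24 = 2500 ft.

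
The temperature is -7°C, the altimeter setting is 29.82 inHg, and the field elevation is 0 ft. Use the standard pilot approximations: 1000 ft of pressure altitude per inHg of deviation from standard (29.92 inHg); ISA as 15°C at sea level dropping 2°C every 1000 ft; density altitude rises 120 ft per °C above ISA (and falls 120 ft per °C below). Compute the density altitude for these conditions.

Pressure altitude = 0 + (29.92 − 29.82) × 1000 = 0 + (+100) = 100 ft.
ISA temperature at 100 ft = 15 − 2 × (100/1000) = 14.8°C.
ISA deviation = -7 − 14.8 = -21.8°C.
Density altitude = 100 + 120 × (-21.8) = -2516 ft.

-2516 ft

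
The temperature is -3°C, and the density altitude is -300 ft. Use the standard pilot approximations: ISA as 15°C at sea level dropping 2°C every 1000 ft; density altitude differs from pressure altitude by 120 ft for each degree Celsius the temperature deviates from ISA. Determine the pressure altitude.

1500 ft

DA = PA + 120 × (OAT − (15 − 2·PA/1000)) = PA + 120·OAT − 1800 + 0.24·PA = 1.24·PA + 120·OAT − 1800.
So 1.24·PA = -300 − 120 × (-3) + 1800 = 1860.
PA = 1860 / 1.24 = 1500 ft.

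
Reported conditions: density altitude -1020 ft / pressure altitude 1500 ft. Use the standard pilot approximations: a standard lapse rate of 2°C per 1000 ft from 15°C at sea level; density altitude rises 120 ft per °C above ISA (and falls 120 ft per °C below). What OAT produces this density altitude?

Density altitude − pressure altitude = -1020 − 1500 = -2520 ft.
At 120 ft/°C that is an ISA deviation of -2520/120 = -21°C.
ISA temperature at 1500 ft = 15 − 2 × (1500/1000) = 12°C.
OAT = ISA + deviation = 12 + (-21) = -9°C.

-9°C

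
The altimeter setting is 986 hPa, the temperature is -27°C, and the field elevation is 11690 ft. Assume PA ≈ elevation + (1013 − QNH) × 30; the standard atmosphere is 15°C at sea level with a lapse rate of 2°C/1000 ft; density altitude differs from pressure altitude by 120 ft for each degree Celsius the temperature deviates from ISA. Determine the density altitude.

10460 ft

Pressure altitude = 11690 + (1013 − 986) × 30 = 11690 + (+810) = 12500 ft.
ISA temperature at 12500 ft = 15 − 2 × (12500/1000) = -10°C.
ISA deviation = -27 − (-10) = -17°C.
Density altitude = 12500 + 120 × (-17) = 10460 ft.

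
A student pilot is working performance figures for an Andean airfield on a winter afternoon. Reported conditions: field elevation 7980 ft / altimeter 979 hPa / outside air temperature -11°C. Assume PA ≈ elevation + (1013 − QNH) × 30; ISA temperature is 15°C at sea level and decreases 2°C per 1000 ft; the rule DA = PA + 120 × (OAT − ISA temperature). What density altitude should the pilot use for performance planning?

Pressure altitude = 7980 + (1013 − 979) × 30 = 7980 + (+1020) = 9000 ft.
ISA temperature at 9000 ft = 15 − 2 × (9000/1000) = -3°C.
ISA deviation = -11 − (-3) = -8°C.
Density altitude = 9000 + 120 × (-8) = 8040 ft.

8040 ft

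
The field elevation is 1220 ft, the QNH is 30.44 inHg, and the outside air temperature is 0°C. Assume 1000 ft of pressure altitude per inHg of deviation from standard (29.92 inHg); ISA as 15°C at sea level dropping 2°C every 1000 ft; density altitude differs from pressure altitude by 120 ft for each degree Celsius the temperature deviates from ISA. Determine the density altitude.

Pressure altitude = 1220 + (29.92 − 30.44) × 1000 = 1220 + (-520) = 700 ft.
ISA temperature at 700 ft = 15 − 2 × (700/1000) = 13.6°C.
ISA deviation = 0 − 13.6 = -13.6°C.
Density altitude = 700 + 120 × (-13.6) = -932 ft.

-932 ft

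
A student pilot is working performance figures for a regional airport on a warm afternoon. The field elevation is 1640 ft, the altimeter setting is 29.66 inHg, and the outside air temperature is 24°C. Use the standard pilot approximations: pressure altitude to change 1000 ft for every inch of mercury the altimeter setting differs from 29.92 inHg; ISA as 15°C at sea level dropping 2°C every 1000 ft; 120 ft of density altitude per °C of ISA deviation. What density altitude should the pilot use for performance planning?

Pressure altitude = 1640 + (29.92 − 29.66) × 1000 = 1640 + (+260) = 1900 ft.
ISA temperature at 1900 ft = 15 − 2 × (1900/1000) = 11.2°C.
ISA deviation = 24 − 11.2 = +12.8°C.
Density altitude = 1900 + 120 × (12.8) = 3436 ft.

3436 ft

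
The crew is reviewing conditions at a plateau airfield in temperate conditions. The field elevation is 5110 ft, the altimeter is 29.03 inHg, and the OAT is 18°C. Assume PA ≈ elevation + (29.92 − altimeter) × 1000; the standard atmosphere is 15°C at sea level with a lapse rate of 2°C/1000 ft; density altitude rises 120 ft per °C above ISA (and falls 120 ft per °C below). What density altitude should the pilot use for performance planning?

Pressure altitude = 5110 + (29.92 − 29.03) × 1000 = 5110 + (+890) = 6000 ft.
ISA temperature at 6000 ft = 15 − 2 × (6000/1000) = 3°C.
ISA deviation = 18 − 3 = +15°C.
Density altitude = 6000 + 120 × (15) = 7800 ft.

7800 ft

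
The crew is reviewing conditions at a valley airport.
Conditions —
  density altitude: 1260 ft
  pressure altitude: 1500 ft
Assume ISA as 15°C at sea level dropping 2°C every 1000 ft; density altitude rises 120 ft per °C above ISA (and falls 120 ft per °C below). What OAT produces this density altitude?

Density altitude − pressure altitude = 1260 − 1500 = -240 ft.
At 120 ft/°C that is an ISA deviation of -240/120 = -2°C.
ISA temperature at 1500 ft = 15 − 2 × (1500/1000) = 12°C.
OAT = ISA + deviation = 12 + (-2) = 10°C.

10°C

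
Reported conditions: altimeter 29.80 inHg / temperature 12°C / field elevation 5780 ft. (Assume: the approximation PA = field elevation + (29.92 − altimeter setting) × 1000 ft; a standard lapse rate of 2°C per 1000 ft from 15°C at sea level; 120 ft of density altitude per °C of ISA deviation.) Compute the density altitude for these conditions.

Pressure altitude = 5780 + (29.92 − 29.80) × 1000 = 5780 + (+120) = 5900 ft.
ISA temperature at 5900 ft = 15 − 2 × (5900/1000) = 3.2°C.
ISA deviation = 12 − 3.2 = +8.8°C.
Density altitude = 5900 + 120 × (8.8) = 6956 ft.

6956 ft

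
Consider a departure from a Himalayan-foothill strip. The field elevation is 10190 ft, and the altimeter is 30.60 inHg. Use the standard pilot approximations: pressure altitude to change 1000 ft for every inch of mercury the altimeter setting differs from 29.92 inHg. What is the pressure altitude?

Pressure correction = (29.92 − 30.60) × 1000 = -680 ft.
Pressure altitude = 10190 + (-680) = 9510 ft.

9510 ft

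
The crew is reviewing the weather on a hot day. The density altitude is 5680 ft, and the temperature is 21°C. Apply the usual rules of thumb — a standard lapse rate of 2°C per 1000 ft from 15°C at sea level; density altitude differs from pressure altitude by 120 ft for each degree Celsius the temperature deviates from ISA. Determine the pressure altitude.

4000 ft

DA = PA + 120 × (OAT − (15 − 2·PA/1000)) = PA + 120·OAT − 1800 + 0.24·PA = 1.24·PA + 120·OAT − 1800.
So 1.24·PA = 5680 − 120 × 21 + 1800 = 4960.
PA = 4960 / 1.24 = 4000 ft.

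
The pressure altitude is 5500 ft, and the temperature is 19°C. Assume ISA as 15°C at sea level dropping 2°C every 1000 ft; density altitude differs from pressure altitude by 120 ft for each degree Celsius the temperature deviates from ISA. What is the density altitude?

ISA temperature at 5500 ft = 15 − 2 × (5500/1000) = 4°C.
ISA deviation = 19 − 4 = +15°C.
Density altitude = 5500 + 120 × (15) = 5500 + (+1800) = 7300 ft.

7300 ft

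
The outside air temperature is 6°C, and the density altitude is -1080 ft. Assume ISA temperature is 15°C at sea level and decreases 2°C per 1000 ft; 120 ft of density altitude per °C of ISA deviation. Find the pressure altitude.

DA = PA + 120 × (OAT − (15 − 2·PA/1000)) = PA + 120·OAT − 1800 + 0.24·PA = 1.24·PA + 120·OAT − 1800.
So 1.24·PA = -1080 − 120 × 6 + 1800 = 0.
PA = 0 / 1.24 = 0 ft.

0 ft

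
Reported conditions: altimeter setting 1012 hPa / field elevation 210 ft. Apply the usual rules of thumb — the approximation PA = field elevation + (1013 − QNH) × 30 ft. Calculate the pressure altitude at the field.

240 ft

Pressure correction = (1013 − 1012) × 30 = +30 ft.
Pressure altitude = 210 + (+30) = 240 ft.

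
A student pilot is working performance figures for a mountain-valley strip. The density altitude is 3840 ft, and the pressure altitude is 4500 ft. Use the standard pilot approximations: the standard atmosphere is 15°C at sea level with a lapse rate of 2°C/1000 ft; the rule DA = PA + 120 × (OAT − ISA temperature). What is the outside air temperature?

Density altitude − pressure altitude = 3840 − 4500 = -660 ft.
At 120 ft/°C that is an ISA deviation of -660/120 = -5.5°C.
ISA temperature at 4500 ft = 15 − 2 × (4500/1000) = 6°C.
OAT = ISA + deviation = 6 + (-5.5) = 0.5°C.

0.5°C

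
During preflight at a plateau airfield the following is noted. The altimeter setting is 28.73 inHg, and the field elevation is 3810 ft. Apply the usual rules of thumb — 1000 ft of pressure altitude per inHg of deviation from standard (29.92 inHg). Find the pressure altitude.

Pressure correction = (29.92 − 28.73) × 1000 = +1190 ft.
Pressure altitude = 3810 + (+1190) = 5000 ft.

5000 ft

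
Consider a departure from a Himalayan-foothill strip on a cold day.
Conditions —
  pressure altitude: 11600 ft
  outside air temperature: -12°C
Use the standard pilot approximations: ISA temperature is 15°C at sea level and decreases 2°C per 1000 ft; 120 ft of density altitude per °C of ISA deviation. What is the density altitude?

ISA temperature at 11600 ft = 15 − 2 × (11600/1000) = -8.2°C.
ISA deviation = -12 − (-8.2) = -3.8°C.
Density altitude = 11600 + 120 × (-3.8) = 11600 + (-456) = 11144 ft.

11144 ft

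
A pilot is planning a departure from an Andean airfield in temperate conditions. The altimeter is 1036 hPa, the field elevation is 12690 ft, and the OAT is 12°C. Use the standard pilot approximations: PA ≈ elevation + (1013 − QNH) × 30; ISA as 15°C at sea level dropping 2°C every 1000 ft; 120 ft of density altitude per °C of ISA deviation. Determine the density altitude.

Pressure altitude = 12690 + (1013 − 1036) × 30 = 12690 + (-690) = 12000 ft.
ISA temperature at 12000 ft = 15 − 2 × (12000/1000) = -9°C.
ISA deviation = 12 − (-9) = +21°C.
Density altitude = 12000 + 120 × (21) = 14520 ft.

14520 ft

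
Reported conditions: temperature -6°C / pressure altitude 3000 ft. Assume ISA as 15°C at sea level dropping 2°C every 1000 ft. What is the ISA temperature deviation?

ISA temperature at 3000 ft = 15 − 2 × (3000/1000) = 9°C.
Deviation = OAT − ISA = -6 − 9 = -15°C.

ISA-15°C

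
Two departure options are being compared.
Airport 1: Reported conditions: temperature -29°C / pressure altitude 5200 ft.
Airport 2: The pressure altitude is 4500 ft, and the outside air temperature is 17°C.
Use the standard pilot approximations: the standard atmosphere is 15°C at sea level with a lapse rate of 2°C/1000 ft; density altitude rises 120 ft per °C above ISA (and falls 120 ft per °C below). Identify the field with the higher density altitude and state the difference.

Airport 2 by 4652 ft

Airport 1: ISA temp = 4.6°C, deviation -33.6°C, DA = 5200 + 120 × (-33.6) = 1168 ft.
Airport 2: ISA temp = 6°C, deviation +11°C, DA = 4500 + 120 × 11 = 5820 ft.
Airport 2 is higher by 5820 − 1168 = 4652 ft.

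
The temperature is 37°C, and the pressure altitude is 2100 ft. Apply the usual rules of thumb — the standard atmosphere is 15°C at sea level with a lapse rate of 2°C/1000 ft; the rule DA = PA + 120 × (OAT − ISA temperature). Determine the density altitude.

5244 ft

ISA temperature at 2100 ft = 15 − 2 × (2100/1000) = 10.8°C.
ISA deviation = 37 − 10.8 = +26.2°C.
Density altitude = 2100 + 120 × (26.2) = 2100 + (+3144) = 5244 ft.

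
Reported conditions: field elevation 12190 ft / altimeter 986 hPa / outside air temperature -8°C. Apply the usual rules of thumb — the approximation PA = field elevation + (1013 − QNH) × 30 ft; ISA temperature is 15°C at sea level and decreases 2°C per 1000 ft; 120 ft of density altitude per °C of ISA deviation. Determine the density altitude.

Pressure altitude = 12190 + (1013 − 986) × 30 = 12190 + (+810) = 13000 ft.
ISA temperature at 13000 ft = 15 − 2 × (13000/1000) = -11°C.
ISA deviation = -8 − (-11) = +3°C.
Density altitude = 13000 + 120 × (3) = 13360 ft.

13360 ft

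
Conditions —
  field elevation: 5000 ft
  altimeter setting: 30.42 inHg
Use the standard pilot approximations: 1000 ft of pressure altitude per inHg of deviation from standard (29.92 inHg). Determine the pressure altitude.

Pressure correction = (29.92 − 30.42) × 1000 = -500 ft.
Pressure altitude = 5000 + (-500) = 4500 ft.

4500 ft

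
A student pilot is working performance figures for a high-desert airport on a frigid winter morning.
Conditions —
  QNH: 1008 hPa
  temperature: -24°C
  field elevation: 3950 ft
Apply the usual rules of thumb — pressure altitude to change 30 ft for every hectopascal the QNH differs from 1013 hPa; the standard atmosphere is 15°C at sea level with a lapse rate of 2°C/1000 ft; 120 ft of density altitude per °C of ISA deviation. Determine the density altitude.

404 ft

Pressure altitude = 3950 + (1013 − 1008) × 30 = 3950 + (+150) = 4100 ft.
ISA temperature at 4100 ft = 15 − 2 × (4100/1000) = 6.8°C.
ISA deviation = -24 − 6.8 = -30.8°C.
Density altitude = 4100 + 120 × (-30.8) = 404 ft.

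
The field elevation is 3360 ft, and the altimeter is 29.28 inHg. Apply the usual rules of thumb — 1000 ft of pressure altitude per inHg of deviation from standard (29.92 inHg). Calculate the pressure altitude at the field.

Pressure correction = (29.92 − 29.28) × 1000 = +640 ft.
Pressure altitude = 3360 + (+640) = 4000 ft.

4000 ft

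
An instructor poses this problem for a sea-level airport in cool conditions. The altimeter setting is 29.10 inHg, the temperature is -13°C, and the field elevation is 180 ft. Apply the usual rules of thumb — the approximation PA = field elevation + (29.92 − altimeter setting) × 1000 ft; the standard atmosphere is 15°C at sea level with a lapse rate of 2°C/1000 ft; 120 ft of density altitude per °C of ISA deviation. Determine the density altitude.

-2120 ft

Pressure altitude = 180 + (29.92 − 29.10) × 1000 = 180 + (+820) = 1000 ft.
ISA temperature at 1000 ft = 15 − 2 × (1000/1000) = 13°C.
ISA deviation = -13 − 13 = -26°C.
Density altitude = 1000 + 120 × (-26) = -2120 ft.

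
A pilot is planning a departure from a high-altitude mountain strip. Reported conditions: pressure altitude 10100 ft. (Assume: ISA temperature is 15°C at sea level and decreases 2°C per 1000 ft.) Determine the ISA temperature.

-5.2°C

ISA temperature = 15 − 2 × (10100/1000) = 15 − 20.2 = -5.2°C.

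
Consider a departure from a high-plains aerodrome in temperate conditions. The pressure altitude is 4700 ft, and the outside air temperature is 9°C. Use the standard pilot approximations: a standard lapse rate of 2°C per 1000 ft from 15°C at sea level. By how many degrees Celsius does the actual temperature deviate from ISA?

ISA+3.4°C

ISA temperature at 4700 ft = 15 − 2 × (4700/1000) = 5.6°C.
Deviation = OAT − ISA = 9 − 5.6 = +3.4°C.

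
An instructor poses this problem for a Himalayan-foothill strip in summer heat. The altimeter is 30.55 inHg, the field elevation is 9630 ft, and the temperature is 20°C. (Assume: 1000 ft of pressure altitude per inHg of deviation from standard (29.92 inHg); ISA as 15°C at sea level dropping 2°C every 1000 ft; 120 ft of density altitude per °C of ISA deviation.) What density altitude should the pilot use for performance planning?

Pressure altitude = 9630 + (29.92 − 30.55) × 1000 = 9630 + (-630) = 9000 ft.
ISA temperature at 9000 ft = 15 − 2 × (9000/1000) = -3°C.
ISA deviation = 20 − (-3) = +23°C.
Density altitude = 9000 + 120 × (23) = 11760 ft.

11760 ft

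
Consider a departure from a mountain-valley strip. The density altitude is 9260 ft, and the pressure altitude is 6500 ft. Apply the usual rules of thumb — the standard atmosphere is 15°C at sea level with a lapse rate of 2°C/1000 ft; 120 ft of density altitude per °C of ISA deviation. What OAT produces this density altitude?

25°C

Density altitude − pressure altitude = 9260 − 6500 = +2760 ft.
At 120 ft/°C that is an ISA deviation of 2760/120 = +23°C.
ISA temperature at 6500 ft = 15 − 2 × (6500/1000) = 2°C.
OAT = ISA + deviation = 2 + (+23) = 25°C.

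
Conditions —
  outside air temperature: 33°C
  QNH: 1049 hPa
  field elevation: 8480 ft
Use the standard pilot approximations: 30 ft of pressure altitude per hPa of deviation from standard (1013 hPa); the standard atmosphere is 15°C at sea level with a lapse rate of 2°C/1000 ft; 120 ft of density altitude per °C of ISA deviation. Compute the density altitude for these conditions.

11336 ft

Pressure altitude = 8480 + (1013 − 1049) × 30 = 8480 + (-1080) = 7400 ft.
ISA temperature at 7400 ft = 15 − 2 × (7400/1000) = 0.2°C.
ISA deviation = 33 − 0.2 = +32.8°C.
Density altitude = 7400 + 120 × (32.8) = 11336 ft.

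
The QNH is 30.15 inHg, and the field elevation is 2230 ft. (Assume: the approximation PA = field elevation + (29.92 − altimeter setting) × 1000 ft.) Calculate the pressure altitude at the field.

2000 ft

Pressure correction = (29.92 − 30.15) × 1000 = -230 ft.
Pressure altitude = 2230 + (-230) = 2000 ft.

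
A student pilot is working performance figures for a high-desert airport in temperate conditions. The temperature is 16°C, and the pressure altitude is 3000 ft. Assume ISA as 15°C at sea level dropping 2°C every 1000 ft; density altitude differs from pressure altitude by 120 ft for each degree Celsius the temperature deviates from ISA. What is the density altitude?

ISA temperature at 3000 ft = 15 − 2 × (3000/1000) = 9°C.
ISA deviation = 16 − 9 = +7°C.
Density altitude = 3000 + 120 × (7) = 3000 + (+840) = 3840 ft.

3840 ft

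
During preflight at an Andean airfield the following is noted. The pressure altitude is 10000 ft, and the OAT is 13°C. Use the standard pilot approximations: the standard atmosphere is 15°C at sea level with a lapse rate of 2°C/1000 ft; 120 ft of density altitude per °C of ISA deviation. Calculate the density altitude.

12160 ft

ISA temperature at 10000 ft = 15 − 2 × (10000/1000) = -5°C.
ISA deviation = 13 − (-5) = +18°C.
Density altitude = 10000 + 120 × (18) = 10000 + (+2160) = 12160 ft.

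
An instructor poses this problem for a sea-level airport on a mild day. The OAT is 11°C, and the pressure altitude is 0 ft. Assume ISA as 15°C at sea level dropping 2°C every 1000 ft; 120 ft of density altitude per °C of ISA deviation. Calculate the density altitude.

-480 ft

ISA temperature at 0 ft = 15 − 2 × (0/1000) = 15°C.
ISA deviation = 11 − 15 = -4°C.
Density altitude = 0 + 120 × (-4) = 0 + (-480) = -480 ft.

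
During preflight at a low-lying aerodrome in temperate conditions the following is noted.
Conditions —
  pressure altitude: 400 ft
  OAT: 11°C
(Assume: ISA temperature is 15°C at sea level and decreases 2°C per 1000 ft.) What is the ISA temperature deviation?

ISA temperature at 400 ft = 15 − 2 × (400/1000) = 14.2°C.
Deviation = OAT − ISA = 11 − 14.2 = -3.2°C.

ISA-3.2°C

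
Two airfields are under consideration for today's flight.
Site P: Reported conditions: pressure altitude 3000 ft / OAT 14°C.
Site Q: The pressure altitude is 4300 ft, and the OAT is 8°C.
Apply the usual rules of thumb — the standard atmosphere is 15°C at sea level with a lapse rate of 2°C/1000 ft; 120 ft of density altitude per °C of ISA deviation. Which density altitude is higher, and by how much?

Site Q by 892 ft

Site P: ISA temp = 9°C, deviation +5°C, DA = 3000 + 120 × 5 = 3600 ft.
Site Q: ISA temp = 6.4°C, deviation +1.6°C, DA = 4300 + 120 × 1.6 = 4492 ft.
Site Q is higher by 4492 − 3600 = 892 ft.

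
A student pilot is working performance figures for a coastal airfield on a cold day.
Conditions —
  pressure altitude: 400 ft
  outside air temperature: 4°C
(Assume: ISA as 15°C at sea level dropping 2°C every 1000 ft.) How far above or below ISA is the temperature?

ISA-10.2°C

ISA temperature at 400 ft = 15 − 2 × (400/1000) = 14.2°C.
Deviation = OAT − ISA = 4 − 14.2 = -10.2°C.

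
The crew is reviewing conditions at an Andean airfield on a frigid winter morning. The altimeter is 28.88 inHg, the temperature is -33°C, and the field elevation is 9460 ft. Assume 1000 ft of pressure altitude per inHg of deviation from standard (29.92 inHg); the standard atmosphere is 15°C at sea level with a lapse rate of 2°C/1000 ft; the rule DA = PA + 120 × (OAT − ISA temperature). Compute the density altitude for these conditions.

7260 ft

Pressure altitude = 9460 + (29.92 − 28.88) × 1000 = 9460 + (+1040) = 10500 ft.
ISA temperature at 10500 ft = 15 − 2 × (10500/1000) = -6°C.
ISA deviation = -33 − (-6) = -27°C.
Density altitude = 10500 + 120 × (-27) = 7260 ft.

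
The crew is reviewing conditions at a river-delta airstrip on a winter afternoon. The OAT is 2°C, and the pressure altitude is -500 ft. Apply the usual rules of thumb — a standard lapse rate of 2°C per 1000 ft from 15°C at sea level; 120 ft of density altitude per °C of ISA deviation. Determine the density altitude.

ISA temperature at -500 ft = 15 − 2 × (-500/1000) = 16°C.
ISA deviation = 2 − 16 = -14°C.
Density altitude = -500 + 120 × (-14) = -500 + (-1680) = -2180 ft.

-2180 ft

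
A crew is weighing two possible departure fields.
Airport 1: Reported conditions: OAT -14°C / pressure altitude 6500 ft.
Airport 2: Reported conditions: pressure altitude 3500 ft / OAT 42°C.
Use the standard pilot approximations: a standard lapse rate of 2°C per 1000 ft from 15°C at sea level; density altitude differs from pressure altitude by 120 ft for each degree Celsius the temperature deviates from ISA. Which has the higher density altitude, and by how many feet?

Airport 1: ISA temp = 2°C, deviation -16°C, DA = 6500 + 120 × (-16) = 4580 ft.
Airport 2: ISA temp = 8°C, deviation +34°C, DA = 3500 + 120 × 34 = 7580 ft.
Airport 2 is higher by 7580 − 4580 = 3000 ft.

Airport 2 by 3000 ft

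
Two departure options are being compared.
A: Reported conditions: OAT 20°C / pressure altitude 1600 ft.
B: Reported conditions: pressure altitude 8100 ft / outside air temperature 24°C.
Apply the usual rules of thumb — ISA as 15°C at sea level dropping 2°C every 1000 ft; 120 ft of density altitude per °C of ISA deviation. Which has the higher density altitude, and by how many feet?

A: ISA temp = 11.8°C, deviation +8.2°C, DA = 1600 + 120 × 8.2 = 2584 ft.
B: ISA temp = -1.2°C, deviation +25.2°C, DA = 8100 + 120 × 25.2 = 11124 ft.
B is higher by 11124 − 2584 = 8540 ft.

B by 8540 ft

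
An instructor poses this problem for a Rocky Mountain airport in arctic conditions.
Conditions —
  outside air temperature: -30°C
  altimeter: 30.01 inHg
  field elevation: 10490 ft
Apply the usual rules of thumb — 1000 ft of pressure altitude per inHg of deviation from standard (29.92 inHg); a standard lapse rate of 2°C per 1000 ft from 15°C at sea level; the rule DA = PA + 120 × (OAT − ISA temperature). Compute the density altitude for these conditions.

7496 ft

Pressure altitude = 10490 + (29.92 − 30.01) × 1000 = 10490 + (-90) = 10400 ft.
ISA temperature at 10400 ft = 15 − 2 × (10400/1000) = -5.8°C.
ISA deviation = -30 − (-5.8) = -24.2°C.
Density altitude = 10400 + 120 × (-24.2) = 7496 ft.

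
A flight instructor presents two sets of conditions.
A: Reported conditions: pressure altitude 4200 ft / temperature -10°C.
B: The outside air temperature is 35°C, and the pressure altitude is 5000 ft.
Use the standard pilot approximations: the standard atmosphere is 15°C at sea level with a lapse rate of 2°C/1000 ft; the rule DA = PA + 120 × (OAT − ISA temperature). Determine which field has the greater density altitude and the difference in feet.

A: ISA temp = 6.6°C, deviation -16.6°C, DA = 4200 + 120 × (-16.6) = 2208 ft.
B: ISA temp = 5°C, deviation +30°C, DA = 5000 + 120 × 30 = 8600 ft.
B is higher by 8600 − 2208 = 6392 ft.

B by 6392 ft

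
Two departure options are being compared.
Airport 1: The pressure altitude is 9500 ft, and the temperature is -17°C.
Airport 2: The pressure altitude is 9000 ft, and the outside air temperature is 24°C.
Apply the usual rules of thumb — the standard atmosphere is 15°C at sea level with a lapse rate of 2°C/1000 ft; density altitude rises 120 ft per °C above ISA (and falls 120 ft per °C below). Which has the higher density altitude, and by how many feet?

Airport 2 by 4300 ft

Airport 1: ISA temp = -4°C, deviation -13°C, DA = 9500 + 120 × (-13) = 7940 ft.
Airport 2: ISA temp = -3°C, deviation +27°C, DA = 9000 + 120 × 27 = 12240 ft.
Airport 2 is higher by 12240 − 7940 = 4300 ft.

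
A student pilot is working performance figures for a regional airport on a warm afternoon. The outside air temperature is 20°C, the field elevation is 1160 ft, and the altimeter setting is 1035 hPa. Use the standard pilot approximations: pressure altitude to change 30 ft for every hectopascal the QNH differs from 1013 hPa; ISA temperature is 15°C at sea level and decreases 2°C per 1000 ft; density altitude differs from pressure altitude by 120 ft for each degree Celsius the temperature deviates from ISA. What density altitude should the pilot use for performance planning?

1220 ft

Pressure altitude = 1160 + (1013 − 1035) × 30 = 1160 + (-660) = 500 ft.
ISA temperature at 500 ft = 15 − 2 × (500/1000) = 14°C.
ISA deviation = 20 − 14 = +6°C.
Density altitude = 500 + 120 × (6) = 1220 ft.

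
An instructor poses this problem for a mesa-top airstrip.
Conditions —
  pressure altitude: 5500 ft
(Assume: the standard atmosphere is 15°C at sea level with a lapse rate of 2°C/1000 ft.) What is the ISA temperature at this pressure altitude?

4°C

ISA temperature = 15 − 2 × (5500/1000) = 15 − 11 = 4°C.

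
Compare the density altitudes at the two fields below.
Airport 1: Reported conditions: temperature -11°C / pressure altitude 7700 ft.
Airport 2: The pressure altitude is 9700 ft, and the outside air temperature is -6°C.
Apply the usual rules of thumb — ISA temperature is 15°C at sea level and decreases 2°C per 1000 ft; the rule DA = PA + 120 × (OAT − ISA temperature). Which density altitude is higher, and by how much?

Airport 1: ISA temp = -0.4°C, deviation -10.6°C, DA = 7700 + 120 × (-10.6) = 6428 ft.
Airport 2: ISA temp = -4.4°C, deviation -1.6°C, DA = 9700 + 120 × (-1.6) = 9508 ft.
Airport 2 is higher by 9508 − 6428 = 3080 ft.

Airport 2 by 3080 ft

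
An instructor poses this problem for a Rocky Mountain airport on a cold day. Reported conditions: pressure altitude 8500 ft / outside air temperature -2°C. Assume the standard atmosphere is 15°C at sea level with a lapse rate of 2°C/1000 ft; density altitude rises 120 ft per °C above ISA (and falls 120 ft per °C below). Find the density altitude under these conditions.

ISA temperature at 8500 ft = 15 − 2 × (8500/1000) = -2°C.
ISA deviation = -2 − (-2) = 0°C.
Density altitude = 8500 + 120 × (0) = 8500 + (0) = 8500 ft.

8500 ft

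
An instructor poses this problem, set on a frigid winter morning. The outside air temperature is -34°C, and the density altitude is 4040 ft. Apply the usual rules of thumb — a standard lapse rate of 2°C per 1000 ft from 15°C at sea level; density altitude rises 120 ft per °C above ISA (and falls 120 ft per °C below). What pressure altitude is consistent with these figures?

DA = PA + 120 × (OAT − (15 − 2·PA/1000)) = PA + 120·OAT − 1800 + 0.24·PA = 1.24·PA + 120·OAT − 1800.
So 1.24·PA = 4040 − 120 × (-34) + 1800 = 9920.
PA = 9920 / 1.24 = 8000 ft.

8000 ft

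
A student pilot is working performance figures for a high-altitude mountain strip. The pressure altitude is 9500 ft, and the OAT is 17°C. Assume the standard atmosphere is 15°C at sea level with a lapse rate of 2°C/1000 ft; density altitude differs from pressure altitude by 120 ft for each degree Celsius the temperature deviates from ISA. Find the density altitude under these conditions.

12020 ft

ISA temperature at 9500 ft = 15 − 2 × (9500/1000) = -4°C.
ISA deviation = 17 − (-4) = +21°C.
Density altitude = 9500 + 120 × (21) = 9500 + (+2520) = 12020 ft.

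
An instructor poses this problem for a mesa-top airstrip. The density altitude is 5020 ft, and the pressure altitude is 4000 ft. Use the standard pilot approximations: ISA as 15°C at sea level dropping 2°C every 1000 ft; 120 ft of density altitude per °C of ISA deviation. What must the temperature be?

Density altitude − pressure altitude = 5020 − 4000 = +1020 ft.
At 120 ft/°C that is an ISA deviation of 1020/120 = +8.5°C.
ISA temperature at 4000 ft = 15 − 2 × (4000/1000) = 7°C.
OAT = ISA + deviation = 7 + (+8.5) = 15.5°C.

15.5°C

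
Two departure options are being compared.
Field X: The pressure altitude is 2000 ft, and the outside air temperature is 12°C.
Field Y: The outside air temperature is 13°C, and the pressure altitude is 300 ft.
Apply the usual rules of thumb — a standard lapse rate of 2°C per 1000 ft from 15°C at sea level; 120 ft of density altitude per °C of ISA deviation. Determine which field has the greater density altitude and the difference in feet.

Field X: ISA temp = 11°C, deviation +1°C, DA = 2000 + 120 × 1 = 2120 ft.
Field Y: ISA temp = 14.4°C, deviation -1.4°C, DA = 300 + 120 × (-1.4) = 132 ft.
Field X is higher by 2120 − 132 = 1988 ft.

Field X by 1988 ft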